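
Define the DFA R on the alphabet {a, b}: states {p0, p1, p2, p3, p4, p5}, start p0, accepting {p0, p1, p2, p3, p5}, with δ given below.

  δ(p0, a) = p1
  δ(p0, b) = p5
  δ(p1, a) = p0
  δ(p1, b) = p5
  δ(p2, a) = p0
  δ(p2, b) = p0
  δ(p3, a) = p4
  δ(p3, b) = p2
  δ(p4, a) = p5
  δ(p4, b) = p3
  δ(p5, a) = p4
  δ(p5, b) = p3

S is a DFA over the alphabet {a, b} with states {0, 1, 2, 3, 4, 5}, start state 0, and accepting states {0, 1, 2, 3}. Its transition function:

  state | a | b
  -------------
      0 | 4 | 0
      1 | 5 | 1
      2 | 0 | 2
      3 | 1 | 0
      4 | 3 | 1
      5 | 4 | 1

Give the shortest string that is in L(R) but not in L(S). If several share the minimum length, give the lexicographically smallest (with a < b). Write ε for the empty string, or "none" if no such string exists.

The string a is accepted by R but not by S.
No shorter string lies in the difference, and a is the lexicographically first length-1 string in L(R) \ L(S).

a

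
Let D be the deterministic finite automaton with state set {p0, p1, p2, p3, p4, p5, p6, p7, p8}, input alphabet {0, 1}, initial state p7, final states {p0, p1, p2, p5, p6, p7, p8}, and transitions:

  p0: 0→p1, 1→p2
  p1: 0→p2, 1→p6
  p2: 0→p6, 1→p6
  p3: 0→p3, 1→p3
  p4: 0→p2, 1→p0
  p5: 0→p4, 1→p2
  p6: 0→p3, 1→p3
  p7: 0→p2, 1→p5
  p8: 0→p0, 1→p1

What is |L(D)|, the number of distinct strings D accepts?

20

The useful subgraph on states {p0, p1, p2, p4, p5, p6, p7} is acyclic, so L(D) is finite; the longest accepting path visits 7 useful states, giving maximum string length 6.
Counting accepting paths from p7 by length: 1 of length 0, 2 of length 1, 3 of length 2, 4 of length 3, 4 of length 4, 4 of length 5, 2 of length 6. Total 20.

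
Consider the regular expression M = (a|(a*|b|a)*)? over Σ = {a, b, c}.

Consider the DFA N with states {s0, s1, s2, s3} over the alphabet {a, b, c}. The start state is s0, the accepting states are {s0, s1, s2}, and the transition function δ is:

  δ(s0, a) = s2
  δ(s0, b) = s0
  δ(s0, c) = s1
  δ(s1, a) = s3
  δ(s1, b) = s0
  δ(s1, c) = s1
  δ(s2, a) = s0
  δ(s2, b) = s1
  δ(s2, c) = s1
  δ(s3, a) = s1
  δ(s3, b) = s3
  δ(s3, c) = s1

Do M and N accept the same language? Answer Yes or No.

The string aba is accepted by M but rejected by N.
So L(M) ≠ L(N).

No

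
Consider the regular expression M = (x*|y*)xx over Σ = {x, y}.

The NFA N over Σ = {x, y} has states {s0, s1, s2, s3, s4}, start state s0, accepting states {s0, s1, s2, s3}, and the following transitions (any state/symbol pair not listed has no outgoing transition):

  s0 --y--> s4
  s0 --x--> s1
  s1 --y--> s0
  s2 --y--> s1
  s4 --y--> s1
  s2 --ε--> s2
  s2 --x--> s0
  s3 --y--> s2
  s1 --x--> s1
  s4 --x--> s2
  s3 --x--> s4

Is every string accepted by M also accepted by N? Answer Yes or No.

Yes

Converting the expression M to a DFA (subset construction, then merging equivalent states) gives the minimal DFA with states {m0, m1, m2, m3, m4, m5, m6}, start state m0, accepting states {m3, m6} and transitions m0: x→m1, y→m2; m1: x→m3, y→m4; m2: x→m5, y→m2; m3: x→m3, y→m4; m4: x→m4, y→m4; m5: x→m6, y→m4; m6: x→m4, y→m4.
Exploring the product automaton M × N from the start pair (m0, s0), following both machines on each input symbol, reaches 14 state pairs: (m0, s0), (m1, s1), (m2, s4), (m3, s1), (m4, s0), (m5, s2), (m2, s1), (m4, s1), (m4, s4), (m6, s0), (m5, s1), (m2, s0), (m4, s2), (m6, s1).
M accepts in {m3, m6} and N accepts in {s0, s1, s2, s3}. The reachable pairs whose M-component is accepting are (m3, s1), (m6, s0), (m6, s1); in each of them the N-component is accepting too, so the product for L(M) \ L(N) (M-component accepting, N-component rejecting) has no reachable accepting pair and the difference is empty.
Hence every string in L(M) is also in L(N).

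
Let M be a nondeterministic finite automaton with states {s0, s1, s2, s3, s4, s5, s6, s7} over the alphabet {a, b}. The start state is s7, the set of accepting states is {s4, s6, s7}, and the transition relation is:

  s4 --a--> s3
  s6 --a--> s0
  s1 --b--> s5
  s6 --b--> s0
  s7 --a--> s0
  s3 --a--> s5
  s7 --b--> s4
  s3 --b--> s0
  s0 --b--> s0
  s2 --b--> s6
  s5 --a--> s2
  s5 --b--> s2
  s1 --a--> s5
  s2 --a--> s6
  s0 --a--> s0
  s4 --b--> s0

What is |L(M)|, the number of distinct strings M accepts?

6

The useful subgraph on states {s2, s3, s4, s5, s6, s7} is acyclic, so L(M) is finite; the longest accepting path visits 6 useful states, giving maximum string length 5.
Counting accepting paths from s7 by length: 1 of length 0, 1 of length 1, 4 of length 5. Total 6.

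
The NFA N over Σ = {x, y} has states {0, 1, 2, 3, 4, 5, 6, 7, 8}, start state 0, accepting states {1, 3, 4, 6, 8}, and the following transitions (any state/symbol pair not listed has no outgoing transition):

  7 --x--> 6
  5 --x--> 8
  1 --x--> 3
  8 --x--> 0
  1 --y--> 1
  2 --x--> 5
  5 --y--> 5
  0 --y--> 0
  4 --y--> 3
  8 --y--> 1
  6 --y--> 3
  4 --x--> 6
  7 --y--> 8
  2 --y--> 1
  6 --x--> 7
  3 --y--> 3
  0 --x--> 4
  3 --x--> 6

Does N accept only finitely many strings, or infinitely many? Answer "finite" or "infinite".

State 0 is reachable from the start and can reach an accepting state, and it lies on the cycle 0 → 0.
Traversing that cycle any number of times yields accepted strings of unbounded length, so the language is infinite.

infinite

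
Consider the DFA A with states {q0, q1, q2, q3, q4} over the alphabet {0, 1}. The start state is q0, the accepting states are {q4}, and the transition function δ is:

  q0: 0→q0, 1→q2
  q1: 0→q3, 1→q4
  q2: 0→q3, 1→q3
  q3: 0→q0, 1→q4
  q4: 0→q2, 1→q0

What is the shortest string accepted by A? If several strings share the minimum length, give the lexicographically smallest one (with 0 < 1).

101

A breadth-first search from q0 reaches an accepting state first via the path q0 → q2 → q3 → q4 on input 101.
No string of length < 3 is accepted (BFS exhausts all shorter strings without reaching an accepting state), and 101 is the lexicographically least accepting string of length 3.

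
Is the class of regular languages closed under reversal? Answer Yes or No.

Yes

Reverse every transition of an NFA for L, make the old start state the unique accepting state, and add a fresh start state with ε-moves to the old accepting states; this NFA accepts Lᴿ.
So the regular languages are closed under reversal.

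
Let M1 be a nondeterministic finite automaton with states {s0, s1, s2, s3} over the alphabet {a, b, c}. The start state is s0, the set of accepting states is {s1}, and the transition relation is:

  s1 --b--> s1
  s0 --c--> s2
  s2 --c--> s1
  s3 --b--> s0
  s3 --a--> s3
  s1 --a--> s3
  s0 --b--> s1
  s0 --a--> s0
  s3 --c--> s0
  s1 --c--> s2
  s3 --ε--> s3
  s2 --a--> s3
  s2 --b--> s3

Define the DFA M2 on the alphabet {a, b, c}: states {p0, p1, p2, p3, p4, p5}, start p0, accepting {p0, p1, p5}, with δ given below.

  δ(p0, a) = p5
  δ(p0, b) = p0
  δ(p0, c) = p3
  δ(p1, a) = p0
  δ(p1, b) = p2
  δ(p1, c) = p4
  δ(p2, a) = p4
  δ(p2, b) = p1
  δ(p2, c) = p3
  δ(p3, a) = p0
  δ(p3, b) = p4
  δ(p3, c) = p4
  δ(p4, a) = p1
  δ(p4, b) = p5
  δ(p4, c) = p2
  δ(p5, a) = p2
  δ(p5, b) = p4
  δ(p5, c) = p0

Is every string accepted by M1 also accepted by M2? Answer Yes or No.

The string ab is in L(M1) but not in L(M2).
So L(M1) ⊄ L(M2).

No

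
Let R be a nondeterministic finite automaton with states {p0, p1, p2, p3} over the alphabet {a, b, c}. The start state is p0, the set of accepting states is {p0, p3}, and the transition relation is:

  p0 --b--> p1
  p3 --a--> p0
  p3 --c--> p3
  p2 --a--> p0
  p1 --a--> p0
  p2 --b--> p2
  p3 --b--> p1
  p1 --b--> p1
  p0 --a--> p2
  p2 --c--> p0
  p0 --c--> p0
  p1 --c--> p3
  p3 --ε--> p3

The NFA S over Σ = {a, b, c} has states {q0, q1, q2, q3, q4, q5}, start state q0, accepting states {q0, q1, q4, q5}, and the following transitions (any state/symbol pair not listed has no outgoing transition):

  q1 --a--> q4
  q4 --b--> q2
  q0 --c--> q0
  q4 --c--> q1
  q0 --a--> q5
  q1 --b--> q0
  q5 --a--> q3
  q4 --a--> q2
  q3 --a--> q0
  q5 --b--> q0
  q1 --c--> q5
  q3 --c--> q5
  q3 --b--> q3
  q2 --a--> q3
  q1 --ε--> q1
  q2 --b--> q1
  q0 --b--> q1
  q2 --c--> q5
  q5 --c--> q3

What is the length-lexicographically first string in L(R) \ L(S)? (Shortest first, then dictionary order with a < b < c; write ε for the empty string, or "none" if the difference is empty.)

The string aa is accepted by R but not by S.
No shorter string lies in the difference, and aa is the lexicographically first length-2 string in L(R) \ L(S).

aa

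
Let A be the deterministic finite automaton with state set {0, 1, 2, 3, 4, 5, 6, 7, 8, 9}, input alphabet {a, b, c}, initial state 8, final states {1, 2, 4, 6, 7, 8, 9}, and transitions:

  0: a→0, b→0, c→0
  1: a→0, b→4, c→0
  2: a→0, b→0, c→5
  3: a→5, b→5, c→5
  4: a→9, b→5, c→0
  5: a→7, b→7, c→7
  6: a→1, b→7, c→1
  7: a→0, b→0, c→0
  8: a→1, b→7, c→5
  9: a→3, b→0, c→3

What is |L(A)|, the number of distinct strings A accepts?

29

The useful subgraph on states {1, 3, 4, 5, 7, 8, 9} is acyclic, so L(A) is finite; the longest accepting path visits 7 useful states, giving maximum string length 6.
Counting accepting paths from 8 by length: 1 of length 0, 2 of length 1, 4 of length 2, 1 of length 3, 3 of length 4, 18 of length 6. Total 29.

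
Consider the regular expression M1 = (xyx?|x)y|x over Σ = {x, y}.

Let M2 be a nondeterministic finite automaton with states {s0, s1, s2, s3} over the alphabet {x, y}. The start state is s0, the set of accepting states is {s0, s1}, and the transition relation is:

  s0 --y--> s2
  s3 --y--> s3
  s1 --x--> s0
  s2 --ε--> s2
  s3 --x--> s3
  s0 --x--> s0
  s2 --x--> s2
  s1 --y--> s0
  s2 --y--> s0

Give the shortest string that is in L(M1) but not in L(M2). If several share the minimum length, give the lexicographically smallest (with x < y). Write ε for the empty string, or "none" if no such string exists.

The string xy is accepted by M1 but not by M2.
No shorter string lies in the difference, and xy is the lexicographically first length-2 string in L(M1) \ L(M2).

xy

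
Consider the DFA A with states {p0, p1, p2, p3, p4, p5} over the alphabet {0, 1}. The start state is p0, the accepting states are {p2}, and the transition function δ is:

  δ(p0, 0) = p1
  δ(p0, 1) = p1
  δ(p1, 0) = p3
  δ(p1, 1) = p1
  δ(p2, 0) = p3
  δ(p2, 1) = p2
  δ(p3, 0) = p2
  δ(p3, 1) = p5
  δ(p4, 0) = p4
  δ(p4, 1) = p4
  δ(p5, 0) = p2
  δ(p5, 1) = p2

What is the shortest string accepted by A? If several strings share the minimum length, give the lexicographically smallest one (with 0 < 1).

A breadth-first search from p0 reaches an accepting state first via the path p0 → p1 → p3 → p2 on input 000.
No string of length < 3 is accepted (BFS exhausts all shorter strings without reaching an accepting state), and 000 is the lexicographically least accepting string of length 3.

000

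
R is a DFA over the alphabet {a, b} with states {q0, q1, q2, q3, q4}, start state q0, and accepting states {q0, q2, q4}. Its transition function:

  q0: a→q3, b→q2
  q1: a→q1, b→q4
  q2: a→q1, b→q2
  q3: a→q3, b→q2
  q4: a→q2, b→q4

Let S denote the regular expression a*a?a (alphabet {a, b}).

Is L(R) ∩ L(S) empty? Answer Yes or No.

Yes

Converting the expression S to a DFA (subset construction, then merging equivalent states) gives the minimal DFA with states {s0, s1, s2}, start state s0, accepting states {s1} and transitions s0: a→s1, b→s2; s1: a→s1, b→s2; s2: a→s2, b→s2.
Exploring the product automaton R × S from the start pair (q0, s0), following both machines on each input symbol, reaches 5 state pairs: (q0, s0), (q3, s1), (q2, s2), (q1, s2), (q4, s2).
R accepts in {q0, q2, q4} and S accepts in {s1}; no reachable pair has both components accepting, so no string drives both machines to acceptance simultaneously and L(R) ∩ L(S) = ∅.
So no string is accepted by both, and the intersection is empty.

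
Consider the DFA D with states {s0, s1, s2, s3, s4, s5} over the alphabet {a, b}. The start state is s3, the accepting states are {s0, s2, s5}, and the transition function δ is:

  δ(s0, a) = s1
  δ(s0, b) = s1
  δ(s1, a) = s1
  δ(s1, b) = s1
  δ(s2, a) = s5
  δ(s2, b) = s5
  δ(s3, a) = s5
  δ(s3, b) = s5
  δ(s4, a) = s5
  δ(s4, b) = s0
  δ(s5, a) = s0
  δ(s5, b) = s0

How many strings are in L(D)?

6

The useful subgraph on states {s0, s3, s5} is acyclic, so L(D) is finite; the longest accepting path visits 3 useful states, giving maximum string length 2.
Counting accepting paths from s3 by length: 2 of length 1, 4 of length 2. Total 6.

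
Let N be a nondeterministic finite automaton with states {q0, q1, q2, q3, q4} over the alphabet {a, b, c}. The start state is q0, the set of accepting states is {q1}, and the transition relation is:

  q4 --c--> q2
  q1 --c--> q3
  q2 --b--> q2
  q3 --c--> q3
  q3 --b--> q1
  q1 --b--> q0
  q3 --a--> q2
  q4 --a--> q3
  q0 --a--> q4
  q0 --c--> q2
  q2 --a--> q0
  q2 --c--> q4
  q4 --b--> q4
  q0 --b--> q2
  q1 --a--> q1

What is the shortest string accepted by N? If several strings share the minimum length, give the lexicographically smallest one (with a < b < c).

A breadth-first search from q0 reaches an accepting state first via the path q0 → q4 → q3 → q1 on input aab.
No string of length < 3 is accepted (BFS exhausts all shorter strings without reaching an accepting state), and aab is the lexicographically least accepting string of length 3.

aab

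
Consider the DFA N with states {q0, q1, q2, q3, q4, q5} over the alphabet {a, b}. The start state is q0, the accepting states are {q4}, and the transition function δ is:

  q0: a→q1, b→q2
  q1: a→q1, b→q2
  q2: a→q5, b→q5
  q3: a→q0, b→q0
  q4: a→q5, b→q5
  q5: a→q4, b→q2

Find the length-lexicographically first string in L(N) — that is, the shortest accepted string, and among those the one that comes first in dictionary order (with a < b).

A breadth-first search from q0 reaches an accepting state first via the path q0 → q2 → q5 → q4 on input baa.
No string of length < 3 is accepted (BFS exhausts all shorter strings without reaching an accepting state), and baa is the lexicographically least accepting string of length 3.

baa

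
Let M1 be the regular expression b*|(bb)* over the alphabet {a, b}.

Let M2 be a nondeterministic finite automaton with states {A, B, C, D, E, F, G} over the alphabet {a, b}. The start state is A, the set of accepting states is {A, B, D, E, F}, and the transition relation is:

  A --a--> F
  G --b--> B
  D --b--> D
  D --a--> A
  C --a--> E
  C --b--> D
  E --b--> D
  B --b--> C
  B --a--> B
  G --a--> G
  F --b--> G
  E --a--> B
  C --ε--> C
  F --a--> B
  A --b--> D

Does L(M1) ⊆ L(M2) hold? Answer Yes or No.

Yes

Converting the expression M1 to a DFA (subset construction, then merging equivalent states) gives the minimal DFA with states {r0, r1}, start state r0, accepting states {r0} and transitions r0: a→r1, b→r0; r1: a→r1, b→r1.
Exploring the product automaton M1 × M2 from the start pair (r0, A), following both machines on each input symbol, reaches 9 state pairs: (r0, A), (r1, F), (r0, D), (r1, B), (r1, G), (r1, A), (r1, C), (r1, D), (r1, E).
M1 accepts in {r0} and M2 accepts in {A, B, D, E, F}. The reachable pairs whose M1-component is accepting are (r0, A), (r0, D); in each of them the M2-component is accepting too, so the product for L(M1) \ L(M2) (M1-component accepting, M2-component rejecting) has no reachable accepting pair and the difference is empty.
Hence every string in L(M1) is also in L(M2).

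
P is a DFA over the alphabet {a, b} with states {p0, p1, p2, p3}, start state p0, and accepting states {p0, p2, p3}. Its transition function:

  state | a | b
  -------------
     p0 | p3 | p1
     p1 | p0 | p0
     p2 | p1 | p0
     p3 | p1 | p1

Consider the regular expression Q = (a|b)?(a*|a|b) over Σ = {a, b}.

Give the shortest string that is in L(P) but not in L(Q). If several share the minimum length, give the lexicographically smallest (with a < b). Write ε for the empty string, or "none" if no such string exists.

The string aab is accepted by P but not by Q.
No shorter string lies in the difference, and aab is the lexicographically first length-3 string in L(P) \ L(Q).

aab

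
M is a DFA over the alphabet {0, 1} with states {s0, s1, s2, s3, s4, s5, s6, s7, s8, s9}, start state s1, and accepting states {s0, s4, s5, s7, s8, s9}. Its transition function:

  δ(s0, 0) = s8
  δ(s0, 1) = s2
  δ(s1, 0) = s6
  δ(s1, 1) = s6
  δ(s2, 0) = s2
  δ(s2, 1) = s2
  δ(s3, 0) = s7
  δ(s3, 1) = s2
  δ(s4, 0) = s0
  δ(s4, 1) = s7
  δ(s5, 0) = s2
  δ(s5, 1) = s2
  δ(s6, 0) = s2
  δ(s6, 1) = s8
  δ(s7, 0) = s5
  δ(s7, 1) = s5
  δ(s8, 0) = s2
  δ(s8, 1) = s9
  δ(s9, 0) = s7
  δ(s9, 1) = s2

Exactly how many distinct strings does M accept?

The useful subgraph on states {s1, s5, s6, s7, s8, s9} is acyclic, so L(M) is finite; the longest accepting path visits 6 useful states, giving maximum string length 5.
Counting accepting paths from s1 by length: 2 of length 2, 2 of length 3, 2 of length 4, 4 of length 5. Total 10.

10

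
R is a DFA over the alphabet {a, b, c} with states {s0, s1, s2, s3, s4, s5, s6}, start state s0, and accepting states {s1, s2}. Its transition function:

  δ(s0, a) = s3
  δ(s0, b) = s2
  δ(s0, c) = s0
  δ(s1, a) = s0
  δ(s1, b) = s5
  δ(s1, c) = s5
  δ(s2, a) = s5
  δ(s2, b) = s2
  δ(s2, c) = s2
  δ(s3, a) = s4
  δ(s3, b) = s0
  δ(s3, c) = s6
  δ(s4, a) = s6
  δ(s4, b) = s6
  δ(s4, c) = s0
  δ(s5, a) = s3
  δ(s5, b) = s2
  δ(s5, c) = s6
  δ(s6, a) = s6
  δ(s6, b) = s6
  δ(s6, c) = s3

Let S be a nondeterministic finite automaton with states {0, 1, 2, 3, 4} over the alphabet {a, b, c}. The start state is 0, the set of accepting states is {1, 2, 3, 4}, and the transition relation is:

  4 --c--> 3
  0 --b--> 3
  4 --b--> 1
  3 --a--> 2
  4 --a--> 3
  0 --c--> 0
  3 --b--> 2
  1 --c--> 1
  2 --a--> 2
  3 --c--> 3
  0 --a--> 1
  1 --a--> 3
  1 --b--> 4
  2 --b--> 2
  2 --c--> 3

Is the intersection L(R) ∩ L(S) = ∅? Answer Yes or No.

The string b is accepted by both R and S.
Hence L(R) ∩ L(S) ≠ ∅.

No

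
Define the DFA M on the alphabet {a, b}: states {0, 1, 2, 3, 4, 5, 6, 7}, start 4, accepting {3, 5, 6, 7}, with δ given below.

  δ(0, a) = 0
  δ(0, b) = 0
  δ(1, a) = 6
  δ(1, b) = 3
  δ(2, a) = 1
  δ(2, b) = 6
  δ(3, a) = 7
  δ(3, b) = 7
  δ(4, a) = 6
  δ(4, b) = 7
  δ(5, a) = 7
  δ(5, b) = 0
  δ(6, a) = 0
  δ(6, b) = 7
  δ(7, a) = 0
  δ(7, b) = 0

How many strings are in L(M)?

The useful subgraph on states {4, 6, 7} is acyclic, so L(M) is finite; the longest accepting path visits 3 useful states, giving maximum string length 2.
Counting accepting paths from 4 by length: 2 of length 1, 1 of length 2. Total 3.

3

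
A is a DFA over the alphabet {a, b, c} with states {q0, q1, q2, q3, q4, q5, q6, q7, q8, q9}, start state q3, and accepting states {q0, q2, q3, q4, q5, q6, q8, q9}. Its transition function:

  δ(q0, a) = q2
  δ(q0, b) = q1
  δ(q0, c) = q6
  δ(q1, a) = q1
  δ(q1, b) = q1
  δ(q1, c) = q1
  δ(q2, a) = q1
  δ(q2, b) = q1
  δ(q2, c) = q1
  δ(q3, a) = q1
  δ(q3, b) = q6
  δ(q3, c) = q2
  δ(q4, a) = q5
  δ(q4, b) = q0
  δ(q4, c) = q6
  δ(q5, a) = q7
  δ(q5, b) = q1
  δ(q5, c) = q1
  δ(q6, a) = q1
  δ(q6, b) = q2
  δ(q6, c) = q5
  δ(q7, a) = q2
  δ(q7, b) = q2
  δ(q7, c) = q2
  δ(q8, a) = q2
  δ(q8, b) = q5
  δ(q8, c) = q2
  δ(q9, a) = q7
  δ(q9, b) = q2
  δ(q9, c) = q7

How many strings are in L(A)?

The useful subgraph on states {q2, q3, q5, q6, q7} is acyclic, so L(A) is finite; the longest accepting path visits 5 useful states, giving maximum string length 4.
Counting accepting paths from q3 by length: 1 of length 0, 2 of length 1, 2 of length 2, 3 of length 4. Total 8.

8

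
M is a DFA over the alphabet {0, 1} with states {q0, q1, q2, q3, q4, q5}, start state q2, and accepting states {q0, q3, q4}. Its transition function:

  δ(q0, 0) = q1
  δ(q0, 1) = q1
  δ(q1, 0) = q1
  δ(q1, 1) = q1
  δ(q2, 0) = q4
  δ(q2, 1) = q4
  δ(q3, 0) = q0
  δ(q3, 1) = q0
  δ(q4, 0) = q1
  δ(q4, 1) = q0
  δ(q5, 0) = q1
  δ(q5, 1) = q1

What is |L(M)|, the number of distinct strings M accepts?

4

The useful subgraph on states {q0, q2, q4} is acyclic, so L(M) is finite; the longest accepting path visits 3 useful states, giving maximum string length 2.
Counting accepting paths from q2 by length: 2 of length 1, 2 of length 2. Total 4.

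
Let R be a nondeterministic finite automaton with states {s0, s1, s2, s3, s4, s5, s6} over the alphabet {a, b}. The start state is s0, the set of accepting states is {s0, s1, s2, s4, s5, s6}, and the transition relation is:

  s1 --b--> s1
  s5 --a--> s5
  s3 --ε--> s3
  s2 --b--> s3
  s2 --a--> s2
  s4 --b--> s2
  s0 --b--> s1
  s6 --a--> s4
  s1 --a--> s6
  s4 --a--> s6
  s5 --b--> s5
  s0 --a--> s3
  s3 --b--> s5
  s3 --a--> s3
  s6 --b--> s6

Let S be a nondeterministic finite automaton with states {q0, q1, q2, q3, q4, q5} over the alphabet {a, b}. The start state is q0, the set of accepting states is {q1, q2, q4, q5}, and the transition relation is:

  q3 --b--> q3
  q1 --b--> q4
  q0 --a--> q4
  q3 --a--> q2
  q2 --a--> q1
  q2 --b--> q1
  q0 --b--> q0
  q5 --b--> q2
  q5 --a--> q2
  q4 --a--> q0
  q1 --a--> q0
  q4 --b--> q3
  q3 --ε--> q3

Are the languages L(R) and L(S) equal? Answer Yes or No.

The empty string ε is accepted by R but rejected by S.
So L(R) ≠ L(S).

No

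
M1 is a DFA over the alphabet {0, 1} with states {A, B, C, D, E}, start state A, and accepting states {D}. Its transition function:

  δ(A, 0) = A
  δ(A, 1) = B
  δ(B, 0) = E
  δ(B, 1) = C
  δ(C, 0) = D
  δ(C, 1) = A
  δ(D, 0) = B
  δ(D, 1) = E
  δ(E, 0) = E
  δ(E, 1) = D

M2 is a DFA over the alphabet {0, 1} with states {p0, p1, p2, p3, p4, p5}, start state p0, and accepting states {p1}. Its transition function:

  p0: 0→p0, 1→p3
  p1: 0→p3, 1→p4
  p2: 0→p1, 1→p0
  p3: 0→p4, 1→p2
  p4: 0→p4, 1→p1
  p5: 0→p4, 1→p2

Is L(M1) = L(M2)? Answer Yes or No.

Exploring the product automaton M1 × M2 from the start pair (A, p0), following both machines on each input symbol, reaches 5 state pairs: (A, p0), (B, p3), (E, p4), (C, p2), (D, p1).
M1 accepts in {D} and M2 accepts in {p1}. In every reachable pair the two components are either both accepting — (D, p1) — or both non-accepting, so no string is accepted by exactly one of the machines: L(M1) \ L(M2) and L(M2) \ L(M1) are both empty.
Hence every string is accepted by M1 iff it is accepted by M2, and the two languages coincide.

Yes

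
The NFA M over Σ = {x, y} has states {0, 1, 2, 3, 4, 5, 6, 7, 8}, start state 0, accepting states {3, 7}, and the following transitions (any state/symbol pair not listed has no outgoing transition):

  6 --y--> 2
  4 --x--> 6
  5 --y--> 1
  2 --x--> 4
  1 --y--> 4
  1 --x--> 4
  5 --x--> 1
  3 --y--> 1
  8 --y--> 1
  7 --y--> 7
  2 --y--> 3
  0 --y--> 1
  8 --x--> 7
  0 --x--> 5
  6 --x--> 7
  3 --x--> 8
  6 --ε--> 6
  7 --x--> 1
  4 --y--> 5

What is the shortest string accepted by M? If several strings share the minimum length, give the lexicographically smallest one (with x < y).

yxxx

A breadth-first search from 0 reaches an accepting state first via the path 0 → 1 → 4 → 6 → 7 on input yxxx.
No string of length < 4 is accepted (BFS exhausts all shorter strings without reaching an accepting state), and yxxx is the lexicographically least accepting string of length 4.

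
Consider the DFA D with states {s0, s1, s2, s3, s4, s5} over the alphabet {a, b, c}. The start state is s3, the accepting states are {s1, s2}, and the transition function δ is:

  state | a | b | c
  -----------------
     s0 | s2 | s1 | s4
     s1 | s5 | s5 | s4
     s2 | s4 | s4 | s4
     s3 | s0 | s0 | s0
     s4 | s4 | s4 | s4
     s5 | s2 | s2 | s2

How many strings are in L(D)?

24

The useful subgraph on states {s0, s1, s2, s3, s5} is acyclic, so L(D) is finite; the longest accepting path visits 5 useful states, giving maximum string length 4.
Counting accepting paths from s3 by length: 6 of length 2, 18 of length 4. Total 24.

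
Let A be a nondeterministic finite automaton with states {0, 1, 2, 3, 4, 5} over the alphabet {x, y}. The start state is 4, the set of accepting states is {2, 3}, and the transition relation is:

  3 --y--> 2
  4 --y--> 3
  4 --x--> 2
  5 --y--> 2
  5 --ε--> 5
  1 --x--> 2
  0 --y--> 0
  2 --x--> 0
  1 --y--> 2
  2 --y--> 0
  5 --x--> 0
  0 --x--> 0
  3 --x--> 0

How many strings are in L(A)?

3

The useful subgraph on states {2, 3, 4} is acyclic, so L(A) is finite; the longest accepting path visits 3 useful states, giving maximum string length 2.
Counting accepting paths from 4 by length: 2 of length 1, 1 of length 2. Total 3.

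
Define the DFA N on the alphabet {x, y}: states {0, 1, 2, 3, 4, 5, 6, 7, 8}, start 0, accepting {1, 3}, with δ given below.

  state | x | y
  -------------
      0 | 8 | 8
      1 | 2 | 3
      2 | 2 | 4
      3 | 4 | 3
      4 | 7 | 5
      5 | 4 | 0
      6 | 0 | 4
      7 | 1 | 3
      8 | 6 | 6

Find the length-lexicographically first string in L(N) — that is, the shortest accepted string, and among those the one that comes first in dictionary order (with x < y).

A breadth-first search from 0 reaches an accepting state first via the path 0 → 8 → 6 → 4 → 7 → 1 on input xxyxx.
No string of length < 5 is accepted (BFS exhausts all shorter strings without reaching an accepting state), and xxyxx is the lexicographically least accepting string of length 5.

xxyxx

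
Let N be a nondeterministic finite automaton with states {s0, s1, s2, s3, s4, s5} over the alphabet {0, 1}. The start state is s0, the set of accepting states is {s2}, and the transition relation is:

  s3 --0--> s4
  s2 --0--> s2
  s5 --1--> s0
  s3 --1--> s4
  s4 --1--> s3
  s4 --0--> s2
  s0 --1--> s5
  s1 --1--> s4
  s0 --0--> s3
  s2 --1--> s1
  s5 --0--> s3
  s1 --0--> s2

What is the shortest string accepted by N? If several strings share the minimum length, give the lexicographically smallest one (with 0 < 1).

A breadth-first search from s0 reaches an accepting state first via the path s0 → s3 → s4 → s2 on input 000.
No string of length < 3 is accepted (BFS exhausts all shorter strings without reaching an accepting state), and 000 is the lexicographically least accepting string of length 3.

000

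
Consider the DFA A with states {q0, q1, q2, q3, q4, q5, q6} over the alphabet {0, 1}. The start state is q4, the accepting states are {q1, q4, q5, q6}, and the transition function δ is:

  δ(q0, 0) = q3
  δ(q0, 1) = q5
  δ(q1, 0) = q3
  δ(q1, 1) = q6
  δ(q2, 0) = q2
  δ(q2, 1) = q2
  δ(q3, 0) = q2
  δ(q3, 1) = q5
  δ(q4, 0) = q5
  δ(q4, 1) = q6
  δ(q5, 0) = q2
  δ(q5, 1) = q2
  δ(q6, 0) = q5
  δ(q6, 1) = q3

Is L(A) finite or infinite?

finite

The useful states (reachable from q4 and able to reach an accepting state) are {q3, q4, q5, q6}.
Restricted to these states the transition graph has no cycle, so every accepting path has bounded length and L is finite.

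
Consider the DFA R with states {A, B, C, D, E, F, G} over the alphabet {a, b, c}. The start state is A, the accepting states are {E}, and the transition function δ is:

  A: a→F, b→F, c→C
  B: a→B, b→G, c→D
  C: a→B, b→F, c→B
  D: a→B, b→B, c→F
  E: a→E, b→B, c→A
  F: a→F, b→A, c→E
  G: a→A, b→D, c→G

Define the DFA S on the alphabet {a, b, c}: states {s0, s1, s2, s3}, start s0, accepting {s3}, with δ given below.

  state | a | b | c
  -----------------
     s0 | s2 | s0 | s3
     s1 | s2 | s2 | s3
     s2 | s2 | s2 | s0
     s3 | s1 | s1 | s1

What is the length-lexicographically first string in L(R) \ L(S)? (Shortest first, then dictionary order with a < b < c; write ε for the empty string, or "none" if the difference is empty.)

The string ac is accepted by R but not by S.
No shorter string lies in the difference, and ac is the lexicographically first length-2 string in L(R) \ L(S).

ac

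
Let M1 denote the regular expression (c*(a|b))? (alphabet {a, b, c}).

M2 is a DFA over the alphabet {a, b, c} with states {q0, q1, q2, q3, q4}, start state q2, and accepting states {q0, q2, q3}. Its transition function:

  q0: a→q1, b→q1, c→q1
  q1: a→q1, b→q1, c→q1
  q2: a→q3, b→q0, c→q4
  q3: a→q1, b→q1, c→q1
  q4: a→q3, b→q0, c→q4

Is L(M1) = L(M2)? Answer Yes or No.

Yes

Converting the expression M1 to a DFA (subset construction, then merging equivalent states) gives the minimal DFA with states {r0, r1, r2, r3}, start state r0, accepting states {r0, r1} and transitions r0: a→r1, b→r1, c→r2; r1: a→r3, b→r3, c→r3; r2: a→r1, b→r1, c→r2; r3: a→r3, b→r3, c→r3.
Exploring the product automaton M1 × M2 from the start pair (r0, q2), following both machines on each input symbol, reaches 5 state pairs: (r0, q2), (r1, q3), (r1, q0), (r2, q4), (r3, q1).
M1 accepts in {r0, r1} and M2 accepts in {q0, q2, q3}. In every reachable pair the two components are either both accepting — (r0, q2), (r1, q3), (r1, q0) — or both non-accepting, so no string is accepted by exactly one of the machines: L(M1) \ L(M2) and L(M2) \ L(M1) are both empty.
Hence every string is accepted by M1 iff it is accepted by M2, and the two languages coincide.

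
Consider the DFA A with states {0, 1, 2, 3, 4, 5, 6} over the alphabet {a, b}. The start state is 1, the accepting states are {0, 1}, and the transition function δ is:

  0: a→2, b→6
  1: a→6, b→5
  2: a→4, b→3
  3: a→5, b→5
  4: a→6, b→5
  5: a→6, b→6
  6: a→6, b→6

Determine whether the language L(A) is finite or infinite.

finite

The useful states (reachable from 1 and able to reach an accepting state) are {1}.
Restricted to these states the transition graph has no cycle, so every accepting path has bounded length and L is finite.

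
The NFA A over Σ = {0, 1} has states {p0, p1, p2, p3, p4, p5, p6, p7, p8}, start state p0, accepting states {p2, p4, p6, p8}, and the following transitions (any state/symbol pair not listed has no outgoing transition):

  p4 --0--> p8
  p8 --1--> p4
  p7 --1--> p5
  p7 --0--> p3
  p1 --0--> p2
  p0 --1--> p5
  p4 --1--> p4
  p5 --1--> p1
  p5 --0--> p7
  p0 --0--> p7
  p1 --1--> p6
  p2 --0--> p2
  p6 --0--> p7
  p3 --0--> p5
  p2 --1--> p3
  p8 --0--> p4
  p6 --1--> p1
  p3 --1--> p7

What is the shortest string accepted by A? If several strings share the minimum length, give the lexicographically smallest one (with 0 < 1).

A breadth-first search from p0 reaches an accepting state first via the path p0 → p5 → p1 → p2 on input 110.
No string of length < 3 is accepted (BFS exhausts all shorter strings without reaching an accepting state), and 110 is the lexicographically least accepting string of length 3.

110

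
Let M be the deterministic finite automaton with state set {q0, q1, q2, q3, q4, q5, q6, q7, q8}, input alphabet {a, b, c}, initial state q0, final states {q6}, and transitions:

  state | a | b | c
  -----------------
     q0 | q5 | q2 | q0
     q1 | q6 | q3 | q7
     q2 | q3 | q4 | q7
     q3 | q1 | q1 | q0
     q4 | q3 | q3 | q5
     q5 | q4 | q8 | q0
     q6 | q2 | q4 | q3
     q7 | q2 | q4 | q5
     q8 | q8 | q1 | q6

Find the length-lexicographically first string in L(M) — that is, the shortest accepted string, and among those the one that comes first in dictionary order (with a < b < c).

A breadth-first search from q0 reaches an accepting state first via the path q0 → q5 → q8 → q6 on input abc.
No string of length < 3 is accepted (BFS exhausts all shorter strings without reaching an accepting state), and abc is the lexicographically least accepting string of length 3.

abc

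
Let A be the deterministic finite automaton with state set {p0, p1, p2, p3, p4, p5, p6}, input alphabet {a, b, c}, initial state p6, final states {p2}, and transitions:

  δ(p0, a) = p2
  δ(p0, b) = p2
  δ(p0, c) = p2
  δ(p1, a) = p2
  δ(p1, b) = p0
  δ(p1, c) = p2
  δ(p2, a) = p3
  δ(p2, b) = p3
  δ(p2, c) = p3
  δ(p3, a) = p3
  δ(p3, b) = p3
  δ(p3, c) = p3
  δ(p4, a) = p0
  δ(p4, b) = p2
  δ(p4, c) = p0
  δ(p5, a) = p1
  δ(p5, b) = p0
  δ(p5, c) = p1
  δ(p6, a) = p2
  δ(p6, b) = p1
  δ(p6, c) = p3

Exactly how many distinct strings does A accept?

6

The useful subgraph on states {p0, p1, p2, p6} is acyclic, so L(A) is finite; the longest accepting path visits 4 useful states, giving maximum string length 3.
Counting accepting paths from p6 by length: 1 of length 1, 2 of length 2, 3 of length 3. Total 6.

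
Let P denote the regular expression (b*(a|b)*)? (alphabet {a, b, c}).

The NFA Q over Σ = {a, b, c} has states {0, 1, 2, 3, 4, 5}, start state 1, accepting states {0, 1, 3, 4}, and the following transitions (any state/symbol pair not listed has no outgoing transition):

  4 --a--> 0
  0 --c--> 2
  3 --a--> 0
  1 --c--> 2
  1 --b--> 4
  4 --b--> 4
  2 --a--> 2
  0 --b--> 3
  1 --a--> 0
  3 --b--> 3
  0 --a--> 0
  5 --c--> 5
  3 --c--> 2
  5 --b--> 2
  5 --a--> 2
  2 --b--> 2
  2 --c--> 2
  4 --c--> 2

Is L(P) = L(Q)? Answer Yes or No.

Yes

Converting the expression P to a DFA (subset construction, then merging equivalent states) gives the minimal DFA with states {p0, p1}, start state p0, accepting states {p0} and transitions p0: a→p0, b→p0, c→p1; p1: a→p1, b→p1, c→p1.
Exploring the product automaton P × Q from the start pair (p0, 1), following both machines on each input symbol, reaches 5 state pairs: (p0, 1), (p0, 0), (p0, 4), (p1, 2), (p0, 3).
P accepts in {p0} and Q accepts in {0, 1, 3, 4}. In every reachable pair the two components are either both accepting — (p0, 1), (p0, 0), (p0, 4), (p0, 3) — or both non-accepting, so no string is accepted by exactly one of the machines: L(P) \ L(Q) and L(Q) \ L(P) are both empty.
Hence every string is accepted by P iff it is accepted by Q, and the two languages coincide.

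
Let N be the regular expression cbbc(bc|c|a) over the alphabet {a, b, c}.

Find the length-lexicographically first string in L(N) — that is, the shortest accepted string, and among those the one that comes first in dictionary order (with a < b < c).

cbbca

By inspection of the expression, no string of length less than 5 matches, and cbbca is the lexicographically first match of length 5.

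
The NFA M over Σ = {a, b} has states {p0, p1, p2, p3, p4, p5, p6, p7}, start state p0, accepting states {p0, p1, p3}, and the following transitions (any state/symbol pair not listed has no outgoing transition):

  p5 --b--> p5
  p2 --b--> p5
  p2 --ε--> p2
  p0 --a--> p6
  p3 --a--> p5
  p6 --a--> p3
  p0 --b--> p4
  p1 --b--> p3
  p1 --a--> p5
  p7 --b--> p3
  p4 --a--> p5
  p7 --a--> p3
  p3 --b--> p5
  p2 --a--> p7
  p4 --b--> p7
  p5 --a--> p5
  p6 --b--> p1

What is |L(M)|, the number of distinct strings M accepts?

6

The useful subgraph on states {p0, p1, p3, p4, p6, p7} is acyclic, so L(M) is finite; the longest accepting path visits 4 useful states, giving maximum string length 3.
Counting accepting paths from p0 by length: 1 of length 0, 2 of length 2, 3 of length 3. Total 6.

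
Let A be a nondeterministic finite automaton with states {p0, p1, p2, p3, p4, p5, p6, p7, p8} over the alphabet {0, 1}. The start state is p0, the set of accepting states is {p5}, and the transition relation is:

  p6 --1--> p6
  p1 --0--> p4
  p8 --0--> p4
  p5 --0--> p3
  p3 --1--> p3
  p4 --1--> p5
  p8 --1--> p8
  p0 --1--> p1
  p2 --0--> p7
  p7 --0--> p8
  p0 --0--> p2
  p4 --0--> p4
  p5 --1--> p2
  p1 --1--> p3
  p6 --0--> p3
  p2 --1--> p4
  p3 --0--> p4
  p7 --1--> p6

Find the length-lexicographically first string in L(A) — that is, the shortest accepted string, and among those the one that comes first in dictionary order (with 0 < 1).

011

A breadth-first search from p0 reaches an accepting state first via the path p0 → p2 → p4 → p5 on input 011.
No string of length < 3 is accepted (BFS exhausts all shorter strings without reaching an accepting state), and 011 is the lexicographically least accepting string of length 3.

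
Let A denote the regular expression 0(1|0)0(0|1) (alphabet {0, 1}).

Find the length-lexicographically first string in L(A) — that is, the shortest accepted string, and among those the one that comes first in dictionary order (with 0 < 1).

0000

By inspection of the expression, no string of length less than 4 matches, and 0000 is the lexicographically first match of length 4.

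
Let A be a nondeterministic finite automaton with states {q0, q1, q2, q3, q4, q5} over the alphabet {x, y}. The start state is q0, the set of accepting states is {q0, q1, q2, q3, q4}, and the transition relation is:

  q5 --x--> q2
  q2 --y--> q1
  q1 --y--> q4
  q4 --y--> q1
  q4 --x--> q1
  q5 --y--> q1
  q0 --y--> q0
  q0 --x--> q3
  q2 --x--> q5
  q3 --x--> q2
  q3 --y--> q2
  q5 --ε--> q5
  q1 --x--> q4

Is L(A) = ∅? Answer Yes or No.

The empty string ε is accepted: the run q0 ends in the accepting state q0.
Since at least one string is accepted, L(A) is not empty.

No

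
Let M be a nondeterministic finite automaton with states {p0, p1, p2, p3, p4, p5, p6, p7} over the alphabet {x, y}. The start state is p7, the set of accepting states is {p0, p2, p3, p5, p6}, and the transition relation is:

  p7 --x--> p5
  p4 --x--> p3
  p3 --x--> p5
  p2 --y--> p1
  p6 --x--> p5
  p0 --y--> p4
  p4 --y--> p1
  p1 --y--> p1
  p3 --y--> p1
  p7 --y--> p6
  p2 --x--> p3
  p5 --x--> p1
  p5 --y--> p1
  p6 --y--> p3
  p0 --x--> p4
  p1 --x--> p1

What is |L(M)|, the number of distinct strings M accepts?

The useful subgraph on states {p3, p5, p6, p7} is acyclic, so L(M) is finite; the longest accepting path visits 4 useful states, giving maximum string length 3.
Counting accepting paths from p7 by length: 2 of length 1, 2 of length 2, 1 of length 3. Total 5.

5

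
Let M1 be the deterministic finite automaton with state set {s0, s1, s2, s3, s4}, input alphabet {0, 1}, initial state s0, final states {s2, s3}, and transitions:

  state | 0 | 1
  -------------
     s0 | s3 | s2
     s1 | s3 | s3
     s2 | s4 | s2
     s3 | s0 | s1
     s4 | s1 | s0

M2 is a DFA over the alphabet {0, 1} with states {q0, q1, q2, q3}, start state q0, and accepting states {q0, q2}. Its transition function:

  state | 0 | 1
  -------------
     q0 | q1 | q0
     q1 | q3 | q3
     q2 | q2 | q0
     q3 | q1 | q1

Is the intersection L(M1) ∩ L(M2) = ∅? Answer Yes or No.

No

The string 1 is accepted by both M1 and M2.
Hence L(M1) ∩ L(M2) ≠ ∅.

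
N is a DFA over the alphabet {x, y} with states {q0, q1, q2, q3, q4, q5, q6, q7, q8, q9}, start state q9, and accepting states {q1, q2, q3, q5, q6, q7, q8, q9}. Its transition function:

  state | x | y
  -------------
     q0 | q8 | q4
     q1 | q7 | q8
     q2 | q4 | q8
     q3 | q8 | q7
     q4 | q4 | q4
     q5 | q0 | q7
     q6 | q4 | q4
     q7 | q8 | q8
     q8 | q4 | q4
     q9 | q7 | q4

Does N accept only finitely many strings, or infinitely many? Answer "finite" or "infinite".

The useful states (reachable from q9 and able to reach an accepting state) are {q7, q8, q9}.
Restricted to these states the transition graph has no cycle, so every accepting path has bounded length and L is finite.

finite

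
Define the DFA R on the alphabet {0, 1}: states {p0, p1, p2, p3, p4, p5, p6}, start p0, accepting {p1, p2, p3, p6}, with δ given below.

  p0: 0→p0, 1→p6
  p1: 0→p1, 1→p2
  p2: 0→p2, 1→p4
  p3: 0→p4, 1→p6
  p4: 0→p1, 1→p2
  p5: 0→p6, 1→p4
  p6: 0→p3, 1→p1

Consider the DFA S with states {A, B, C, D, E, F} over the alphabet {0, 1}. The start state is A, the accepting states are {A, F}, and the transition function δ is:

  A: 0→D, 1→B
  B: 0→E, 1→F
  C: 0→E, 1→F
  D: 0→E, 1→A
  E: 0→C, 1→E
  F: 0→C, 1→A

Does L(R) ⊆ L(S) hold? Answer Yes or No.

The string 1 is in L(R) but not in L(S).
So L(R) ⊄ L(S).

No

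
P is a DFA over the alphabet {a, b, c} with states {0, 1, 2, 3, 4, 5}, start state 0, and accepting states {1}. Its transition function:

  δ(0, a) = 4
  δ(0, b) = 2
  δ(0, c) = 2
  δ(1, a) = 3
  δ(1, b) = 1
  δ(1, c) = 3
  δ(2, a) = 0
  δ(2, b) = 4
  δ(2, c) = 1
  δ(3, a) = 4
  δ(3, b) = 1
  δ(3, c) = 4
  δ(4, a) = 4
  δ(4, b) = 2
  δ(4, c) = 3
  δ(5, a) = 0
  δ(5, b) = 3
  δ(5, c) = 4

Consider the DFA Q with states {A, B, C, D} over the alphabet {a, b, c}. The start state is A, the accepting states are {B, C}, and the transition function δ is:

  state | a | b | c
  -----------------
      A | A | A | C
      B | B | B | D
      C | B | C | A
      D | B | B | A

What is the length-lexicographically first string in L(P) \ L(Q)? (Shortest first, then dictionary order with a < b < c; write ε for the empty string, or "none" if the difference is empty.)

The string cc is accepted by P but not by Q.
No shorter string lies in the difference, and cc is the lexicographically first length-2 string in L(P) \ L(Q).

cc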